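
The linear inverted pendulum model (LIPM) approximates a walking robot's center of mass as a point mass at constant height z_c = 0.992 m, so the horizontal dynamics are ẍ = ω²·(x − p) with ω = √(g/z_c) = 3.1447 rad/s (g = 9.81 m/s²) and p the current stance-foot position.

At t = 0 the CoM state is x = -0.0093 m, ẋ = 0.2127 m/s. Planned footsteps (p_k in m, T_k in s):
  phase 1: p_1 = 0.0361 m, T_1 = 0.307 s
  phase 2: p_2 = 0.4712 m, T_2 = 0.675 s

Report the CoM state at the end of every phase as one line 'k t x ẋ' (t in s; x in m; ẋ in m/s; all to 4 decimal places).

phase 1: p=0.0361, T=0.307, ωT=0.965423, cosh=1.503360, sinh=1.122538; start (x,ẋ)=(-0.009300, 0.212700) → end (x,ẋ)=(0.043773, 0.159501)
phase 2: p=0.4712, T=0.675, ωT=2.122673, cosh=4.236572, sinh=4.116860; start (x,ẋ)=(0.043773, 0.159501) → end (x,ẋ)=(-1.130815, -4.857855)

1 0.3070 0.0438 0.1595
2 0.9820 -1.1308 -4.8579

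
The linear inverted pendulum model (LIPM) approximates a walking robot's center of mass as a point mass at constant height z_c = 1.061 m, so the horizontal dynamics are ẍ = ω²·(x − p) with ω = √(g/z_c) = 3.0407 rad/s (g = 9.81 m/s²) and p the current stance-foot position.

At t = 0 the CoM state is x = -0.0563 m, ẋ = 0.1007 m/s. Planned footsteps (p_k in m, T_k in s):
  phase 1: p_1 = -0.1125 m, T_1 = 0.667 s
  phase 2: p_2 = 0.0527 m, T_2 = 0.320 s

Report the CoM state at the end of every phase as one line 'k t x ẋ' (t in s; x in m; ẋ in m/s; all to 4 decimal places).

1 0.6670 0.2284 1.0274
2 0.9870 0.7015 2.1593

phase 1: p=-0.1125, T=0.667, ωT=2.028147, cosh=3.865784, sinh=3.734205; start (x,ẋ)=(-0.056300, 0.100700) → end (x,ẋ)=(0.228424, 1.027413)
phase 2: p=0.0527, T=0.320, ωT=0.973024, cosh=1.511936, sinh=1.133998; start (x,ẋ)=(0.228424, 1.027413) → end (x,ẋ)=(0.701547, 2.159305)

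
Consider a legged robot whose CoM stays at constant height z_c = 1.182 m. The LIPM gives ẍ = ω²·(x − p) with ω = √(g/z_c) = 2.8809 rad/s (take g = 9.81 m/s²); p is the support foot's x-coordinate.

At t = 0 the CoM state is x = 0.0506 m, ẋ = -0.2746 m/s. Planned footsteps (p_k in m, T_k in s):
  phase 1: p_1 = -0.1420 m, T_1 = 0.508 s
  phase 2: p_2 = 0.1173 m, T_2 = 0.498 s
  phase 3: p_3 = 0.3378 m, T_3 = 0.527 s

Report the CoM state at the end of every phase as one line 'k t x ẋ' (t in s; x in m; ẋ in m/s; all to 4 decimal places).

1 0.5080 0.1015 0.5095
2 1.0060 0.4325 1.0401
3 1.5330 1.3485 3.0800

phase 1: p=-0.1420, T=0.508, ωT=1.463497, cosh=2.276235, sinh=2.044810; start (x,ẋ)=(0.050600, -0.274600) → end (x,ẋ)=(0.101497, 0.509532)
phase 2: p=0.1173, T=0.498, ωT=1.434688, cosh=2.218263, sinh=1.980073; start (x,ẋ)=(0.101497, 0.509532) → end (x,ẋ)=(0.432451, 1.040128)
phase 3: p=0.3378, T=0.527, ωT=1.518234, cosh=2.391629, sinh=2.172530; start (x,ẋ)=(0.432451, 1.040128) → end (x,ẋ)=(1.348546, 3.080005)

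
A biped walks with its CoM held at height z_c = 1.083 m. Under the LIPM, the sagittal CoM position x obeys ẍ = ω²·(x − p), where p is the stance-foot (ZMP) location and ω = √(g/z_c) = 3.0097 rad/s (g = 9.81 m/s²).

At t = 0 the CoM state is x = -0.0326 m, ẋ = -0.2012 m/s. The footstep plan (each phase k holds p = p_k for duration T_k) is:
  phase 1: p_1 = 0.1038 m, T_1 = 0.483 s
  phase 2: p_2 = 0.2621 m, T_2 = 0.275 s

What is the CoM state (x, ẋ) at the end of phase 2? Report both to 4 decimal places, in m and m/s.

phase 1: p=0.1038, T=0.483, ωT=1.453685, cosh=2.256280, sinh=2.022573; start (x,ẋ)=(-0.032600, -0.201200) → end (x,ẋ)=(-0.339167, -1.284277)
phase 2: p=0.2621, T=0.275, ωT=0.827668, cosh=1.362522, sinh=0.925454; start (x,ẋ)=(-0.339167, -1.284277) → end (x,ẋ)=(-0.952042, -3.424586)

x = -0.9520, ẋ = -3.4246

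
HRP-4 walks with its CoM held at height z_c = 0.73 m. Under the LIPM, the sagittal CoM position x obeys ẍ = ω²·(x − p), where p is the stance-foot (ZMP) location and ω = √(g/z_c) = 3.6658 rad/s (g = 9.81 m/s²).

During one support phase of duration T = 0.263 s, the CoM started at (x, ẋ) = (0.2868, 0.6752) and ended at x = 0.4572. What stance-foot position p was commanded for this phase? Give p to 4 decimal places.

p = 0.3585

ωT = 3.6658·0.263 = 0.964105; cosh(ωT) = 1.501882, sinh(ωT) = 1.120558
x(T) = p + (x₀−p)·cosh(ωT) + (ẋ₀/ω)·sinh(ωT) ⇒ p·(1 − cosh) = x(T) − x₀·cosh − (ẋ₀/ω)·sinh
numerator   = 0.4572 − (0.2868)·1.501882 − (0.6752/3.6658)·1.120558 = -0.179934
denominator = 1 − 1.501882 = -0.501882
p = -0.179934 / -0.501882 = 0.3585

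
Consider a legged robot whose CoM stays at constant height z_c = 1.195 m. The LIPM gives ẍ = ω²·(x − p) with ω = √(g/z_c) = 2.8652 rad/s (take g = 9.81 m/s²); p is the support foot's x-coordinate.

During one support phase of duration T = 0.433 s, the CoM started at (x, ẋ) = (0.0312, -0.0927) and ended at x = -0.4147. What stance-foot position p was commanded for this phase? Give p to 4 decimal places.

p = 0.4830

ωT = 2.8652·0.433 = 1.240632; cosh(ωT) = 1.873499, sinh(ωT) = 1.584298
x(T) = p + (x₀−p)·cosh(ωT) + (ẋ₀/ω)·sinh(ωT) ⇒ p·(1 − cosh) = x(T) − x₀·cosh − (ẋ₀/ω)·sinh
numerator   = -0.4147 − (0.0312)·1.873499 − (-0.0927/2.8652)·1.584298 = -0.421895
denominator = 1 − 1.873499 = -0.873499
p = -0.421895 / -0.873499 = 0.4830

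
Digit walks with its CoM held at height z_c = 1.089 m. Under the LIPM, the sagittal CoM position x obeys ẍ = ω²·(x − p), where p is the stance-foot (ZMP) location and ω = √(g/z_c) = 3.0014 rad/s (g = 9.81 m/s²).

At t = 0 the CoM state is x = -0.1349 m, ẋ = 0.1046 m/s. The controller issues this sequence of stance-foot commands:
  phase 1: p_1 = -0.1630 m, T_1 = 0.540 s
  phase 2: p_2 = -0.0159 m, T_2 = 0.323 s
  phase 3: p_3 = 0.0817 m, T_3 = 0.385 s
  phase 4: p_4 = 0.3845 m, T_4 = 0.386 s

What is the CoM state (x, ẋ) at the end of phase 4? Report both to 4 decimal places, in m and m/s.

x = 1.6369, ẋ = 4.0898

phase 1: p=-0.1630, T=0.540, ωT=1.620756, cosh=2.627331, sinh=2.429581; start (x,ẋ)=(-0.134900, 0.104600) → end (x,ẋ)=(-0.004500, 0.479728)
phase 2: p=-0.0159, T=0.323, ωT=0.969452, cosh=1.507895, sinh=1.128605; start (x,ẋ)=(-0.004500, 0.479728) → end (x,ẋ)=(0.181680, 0.761996)
phase 3: p=0.0817, T=0.385, ωT=1.155539, cosh=1.745311, sinh=1.430423; start (x,ẋ)=(0.181680, 0.761996) → end (x,ẋ)=(0.619352, 1.759161)
phase 4: p=0.3845, T=0.386, ωT=1.158540, cosh=1.749612, sinh=1.435668; start (x,ẋ)=(0.619352, 1.759161) → end (x,ẋ)=(1.636865, 4.089832)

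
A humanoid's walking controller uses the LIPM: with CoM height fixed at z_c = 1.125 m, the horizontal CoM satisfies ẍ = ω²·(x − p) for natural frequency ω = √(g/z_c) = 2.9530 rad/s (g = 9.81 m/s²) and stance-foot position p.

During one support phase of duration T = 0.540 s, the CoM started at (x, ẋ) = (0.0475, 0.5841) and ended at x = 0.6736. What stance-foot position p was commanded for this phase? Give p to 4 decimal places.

ωT = 2.9530·0.540 = 1.594620; cosh(ωT) = 2.564721, sinh(ωT) = 2.361736
x(T) = p + (x₀−p)·cosh(ωT) + (ẋ₀/ω)·sinh(ωT) ⇒ p·(1 − cosh) = x(T) − x₀·cosh − (ẋ₀/ω)·sinh
numerator   = 0.6736 − (0.0475)·2.564721 − (0.5841/2.9530)·2.361736 = 0.084627
denominator = 1 − 2.564721 = -1.564721
p = 0.084627 / -1.564721 = -0.0541

p = -0.0541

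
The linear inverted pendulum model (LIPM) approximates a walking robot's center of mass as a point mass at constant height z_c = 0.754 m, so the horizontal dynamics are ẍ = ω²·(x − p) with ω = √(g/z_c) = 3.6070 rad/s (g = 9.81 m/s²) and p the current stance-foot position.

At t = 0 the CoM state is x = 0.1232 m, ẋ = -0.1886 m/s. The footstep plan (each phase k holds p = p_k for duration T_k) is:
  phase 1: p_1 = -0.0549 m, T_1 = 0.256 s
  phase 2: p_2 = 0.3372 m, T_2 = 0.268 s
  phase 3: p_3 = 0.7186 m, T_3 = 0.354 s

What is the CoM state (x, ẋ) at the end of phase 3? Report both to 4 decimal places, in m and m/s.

x = -0.3893, ẋ = -3.4975

phase 1: p=-0.0549, T=0.256, ωT=0.923392, cosh=1.457493, sinh=1.060323; start (x,ẋ)=(0.123200, -0.188600) → end (x,ẋ)=(0.149238, 0.406276)
phase 2: p=0.3372, T=0.268, ωT=0.966676, cosh=1.504768, sinh=1.124423; start (x,ẋ)=(0.149238, 0.406276) → end (x,ẋ)=(0.181011, -0.150984)
phase 3: p=0.7186, T=0.354, ωT=1.276878, cosh=1.932168, sinh=1.653261; start (x,ẋ)=(0.181011, -0.150984) → end (x,ẋ)=(-0.389316, -3.497538)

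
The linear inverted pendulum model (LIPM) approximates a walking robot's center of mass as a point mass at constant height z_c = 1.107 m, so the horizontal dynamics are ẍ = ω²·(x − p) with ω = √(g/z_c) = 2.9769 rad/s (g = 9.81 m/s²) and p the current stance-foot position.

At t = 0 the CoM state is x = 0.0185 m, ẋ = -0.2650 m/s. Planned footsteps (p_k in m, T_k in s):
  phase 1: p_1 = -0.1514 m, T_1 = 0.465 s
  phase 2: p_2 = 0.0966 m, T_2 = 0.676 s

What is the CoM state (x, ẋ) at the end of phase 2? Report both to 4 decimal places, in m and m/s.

phase 1: p=-0.1514, T=0.465, ωT=1.384259, cosh=2.121187, sinh=1.870678; start (x,ẋ)=(0.018500, -0.265000) → end (x,ẋ)=(0.042464, 0.384028)
phase 2: p=0.0966, T=0.676, ωT=2.012384, cosh=3.807402, sinh=3.673732; start (x,ẋ)=(0.042464, 0.384028) → end (x,ẋ)=(0.364405, 0.870102)

x = 0.3644, ẋ = 0.8701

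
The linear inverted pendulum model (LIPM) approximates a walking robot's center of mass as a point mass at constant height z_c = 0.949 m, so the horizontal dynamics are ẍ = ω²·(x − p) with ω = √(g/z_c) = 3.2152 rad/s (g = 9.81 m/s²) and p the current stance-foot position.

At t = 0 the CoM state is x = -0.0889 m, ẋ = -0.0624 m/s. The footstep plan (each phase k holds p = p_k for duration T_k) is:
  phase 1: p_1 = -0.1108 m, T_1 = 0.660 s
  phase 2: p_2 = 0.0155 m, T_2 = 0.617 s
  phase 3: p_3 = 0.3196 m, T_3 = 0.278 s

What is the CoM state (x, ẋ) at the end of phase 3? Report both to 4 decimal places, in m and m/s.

phase 1: p=-0.1108, T=0.660, ωT=2.122032, cosh=4.233936, sinh=4.114148; start (x,ẋ)=(-0.088900, -0.062400) → end (x,ẋ)=(-0.097923, 0.025491)
phase 2: p=0.0155, T=0.617, ωT=1.983778, cosh=3.703855, sinh=3.566306; start (x,ẋ)=(-0.097923, 0.025491) → end (x,ẋ)=(-0.376329, -1.206140)
phase 3: p=0.3196, T=0.278, ωT=0.893826, cosh=1.426776, sinh=1.017688; start (x,ẋ)=(-0.376329, -1.206140) → end (x,ẋ)=(-1.055106, -3.998019)

x = -1.0551, ẋ = -3.9980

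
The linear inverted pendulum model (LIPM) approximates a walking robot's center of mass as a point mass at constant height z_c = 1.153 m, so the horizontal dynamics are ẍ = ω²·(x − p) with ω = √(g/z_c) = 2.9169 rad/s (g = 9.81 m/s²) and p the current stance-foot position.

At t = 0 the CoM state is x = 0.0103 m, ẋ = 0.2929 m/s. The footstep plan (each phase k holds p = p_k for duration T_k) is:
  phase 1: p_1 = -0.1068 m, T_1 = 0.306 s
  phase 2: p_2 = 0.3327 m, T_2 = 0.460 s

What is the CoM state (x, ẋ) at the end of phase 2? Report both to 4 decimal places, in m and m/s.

phase 1: p=-0.1068, T=0.306, ωT=0.892571, cosh=1.425500, sinh=1.015899; start (x,ẋ)=(0.010300, 0.292900) → end (x,ẋ)=(0.162137, 0.764529)
phase 2: p=0.3327, T=0.460, ωT=1.341774, cosh=2.043603, sinh=1.782221; start (x,ẋ)=(0.162137, 0.764529) → end (x,ẋ)=(0.451264, 0.675713)

x = 0.4513, ẋ = 0.6757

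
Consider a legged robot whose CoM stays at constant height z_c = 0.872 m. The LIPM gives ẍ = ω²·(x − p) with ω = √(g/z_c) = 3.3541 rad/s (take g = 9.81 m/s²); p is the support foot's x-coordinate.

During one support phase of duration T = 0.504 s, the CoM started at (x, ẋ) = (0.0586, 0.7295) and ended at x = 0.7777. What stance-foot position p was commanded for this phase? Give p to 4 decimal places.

p = -0.0243

ωT = 3.3541·0.504 = 1.690466; cosh(ωT) = 2.803221, sinh(ωT) = 2.618788
x(T) = p + (x₀−p)·cosh(ωT) + (ẋ₀/ω)·sinh(ωT) ⇒ p·(1 − cosh) = x(T) − x₀·cosh − (ẋ₀/ω)·sinh
numerator   = 0.7777 − (0.0586)·2.803221 − (0.7295/3.3541)·2.618788 = 0.043858
denominator = 1 − 2.803221 = -1.803221
p = 0.043858 / -1.803221 = -0.0243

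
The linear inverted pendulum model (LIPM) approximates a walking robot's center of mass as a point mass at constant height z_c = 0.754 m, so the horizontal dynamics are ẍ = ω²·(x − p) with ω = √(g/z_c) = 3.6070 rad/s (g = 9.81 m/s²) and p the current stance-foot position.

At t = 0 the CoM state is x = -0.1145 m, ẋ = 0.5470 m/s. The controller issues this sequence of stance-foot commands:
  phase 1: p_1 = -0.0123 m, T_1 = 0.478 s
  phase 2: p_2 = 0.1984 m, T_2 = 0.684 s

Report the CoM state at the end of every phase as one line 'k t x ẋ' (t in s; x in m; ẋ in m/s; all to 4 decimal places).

phase 1: p=-0.0123, T=0.478, ωT=1.724146, cosh=2.893028, sinh=2.714702; start (x,ẋ)=(-0.114500, 0.547000) → end (x,ẋ)=(0.103716, 0.581751)
phase 2: p=0.1984, T=0.684, ωT=2.467188, cosh=5.937036, sinh=5.852213; start (x,ẋ)=(0.103716, 0.581751) → end (x,ẋ)=(0.580125, 1.455197)

1 0.4780 0.1037 0.5818
2 1.1620 0.5801 1.4552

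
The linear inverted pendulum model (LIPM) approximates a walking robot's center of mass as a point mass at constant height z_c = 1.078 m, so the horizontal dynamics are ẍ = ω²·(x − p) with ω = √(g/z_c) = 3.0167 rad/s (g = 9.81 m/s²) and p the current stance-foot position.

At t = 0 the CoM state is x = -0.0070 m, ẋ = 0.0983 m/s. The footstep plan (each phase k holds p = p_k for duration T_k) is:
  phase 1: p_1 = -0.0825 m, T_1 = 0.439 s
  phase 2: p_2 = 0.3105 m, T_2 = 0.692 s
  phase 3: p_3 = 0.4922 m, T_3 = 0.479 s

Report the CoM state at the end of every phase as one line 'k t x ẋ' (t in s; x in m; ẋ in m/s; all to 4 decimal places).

1 0.4390 0.1264 0.5957
2 1.1310 0.3407 0.2340
3 1.6100 0.3085 -0.3914

phase 1: p=-0.0825, T=0.439, ωT=1.324331, cosh=2.012826, sinh=1.746845; start (x,ẋ)=(-0.007000, 0.098300) → end (x,ẋ)=(0.126390, 0.595724)
phase 2: p=0.3105, T=0.692, ωT=2.087556, cosh=4.094586, sinh=3.970597; start (x,ẋ)=(0.126390, 0.595724) → end (x,ẋ)=(0.340739, 0.233951)
phase 3: p=0.4922, T=0.479, ωT=1.444999, cosh=2.238798, sinh=2.003051; start (x,ẋ)=(0.340739, 0.233951) → end (x,ẋ)=(0.308451, -0.391448)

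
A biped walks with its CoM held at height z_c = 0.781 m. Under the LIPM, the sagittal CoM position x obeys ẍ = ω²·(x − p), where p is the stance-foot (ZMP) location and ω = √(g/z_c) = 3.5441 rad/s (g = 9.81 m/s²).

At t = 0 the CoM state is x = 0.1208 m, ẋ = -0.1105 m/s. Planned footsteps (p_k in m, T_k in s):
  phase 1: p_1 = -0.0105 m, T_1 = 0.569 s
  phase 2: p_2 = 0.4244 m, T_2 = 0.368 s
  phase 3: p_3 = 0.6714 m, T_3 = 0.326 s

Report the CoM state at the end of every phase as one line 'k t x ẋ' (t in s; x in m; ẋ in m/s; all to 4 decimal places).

phase 1: p=-0.0105, T=0.569, ωT=2.016593, cosh=3.822897, sinh=3.689788; start (x,ẋ)=(0.120800, -0.110500) → end (x,ẋ)=(0.376404, 1.294577)
phase 2: p=0.4244, T=0.368, ωT=1.304229, cosh=1.978114, sinh=1.706732; start (x,ẋ)=(0.376404, 1.294577) → end (x,ẋ)=(0.952888, 2.270501)
phase 3: p=0.6714, T=0.326, ωT=1.155377, cosh=1.745079, sinh=1.430140; start (x,ẋ)=(0.952888, 2.270501) → end (x,ẋ)=(2.078827, 5.388943)

1 0.5690 0.3764 1.2946
2 0.9370 0.9529 2.2705
3 1.2630 2.0788 5.3889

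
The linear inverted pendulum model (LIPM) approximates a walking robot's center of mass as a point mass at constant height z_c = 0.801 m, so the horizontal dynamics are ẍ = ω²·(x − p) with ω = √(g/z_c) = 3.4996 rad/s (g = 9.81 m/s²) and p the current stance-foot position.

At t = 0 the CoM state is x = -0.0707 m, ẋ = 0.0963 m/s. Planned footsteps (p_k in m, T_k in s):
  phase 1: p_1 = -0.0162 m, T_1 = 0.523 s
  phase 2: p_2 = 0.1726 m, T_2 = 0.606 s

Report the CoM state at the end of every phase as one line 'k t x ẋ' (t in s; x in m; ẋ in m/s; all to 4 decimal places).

1 0.5230 -0.1069 -0.2714
2 1.1290 -1.3280 -5.1666

phase 1: p=-0.0162, T=0.523, ωT=1.830291, cosh=3.198033, sinh=3.037666; start (x,ẋ)=(-0.070700, 0.096300) → end (x,ẋ)=(-0.106904, -0.271398)
phase 2: p=0.1726, T=0.606, ωT=2.120758, cosh=4.228696, sinh=4.108755; start (x,ẋ)=(-0.106904, -0.271398) → end (x,ẋ)=(-1.327976, -5.166649)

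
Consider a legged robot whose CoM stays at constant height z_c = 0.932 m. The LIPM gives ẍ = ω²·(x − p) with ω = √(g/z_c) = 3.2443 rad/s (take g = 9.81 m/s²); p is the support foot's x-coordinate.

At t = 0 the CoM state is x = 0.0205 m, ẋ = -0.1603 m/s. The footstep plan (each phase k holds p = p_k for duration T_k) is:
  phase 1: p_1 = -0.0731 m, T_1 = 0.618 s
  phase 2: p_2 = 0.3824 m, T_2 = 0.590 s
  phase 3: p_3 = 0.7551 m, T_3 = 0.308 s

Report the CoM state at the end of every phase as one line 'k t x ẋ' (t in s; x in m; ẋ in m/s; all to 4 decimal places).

phase 1: p=-0.0731, T=0.618, ωT=2.004977, cosh=3.780295, sinh=3.645631; start (x,ẋ)=(0.020500, -0.160300) → end (x,ẋ)=(0.100606, 0.501075)
phase 2: p=0.3824, T=0.590, ωT=1.914137, cosh=3.464277, sinh=3.316808; start (x,ẋ)=(0.100606, 0.501075) → end (x,ẋ)=(-0.081539, -1.296445)
phase 3: p=0.7551, T=0.308, ωT=0.999244, cosh=1.542193, sinh=1.174036; start (x,ẋ)=(-0.081539, -1.296445) → end (x,ẋ)=(-1.004312, -5.186064)

1 0.6180 0.1006 0.5011
2 1.2080 -0.0815 -1.2964
3 1.5160 -1.0043 -5.1861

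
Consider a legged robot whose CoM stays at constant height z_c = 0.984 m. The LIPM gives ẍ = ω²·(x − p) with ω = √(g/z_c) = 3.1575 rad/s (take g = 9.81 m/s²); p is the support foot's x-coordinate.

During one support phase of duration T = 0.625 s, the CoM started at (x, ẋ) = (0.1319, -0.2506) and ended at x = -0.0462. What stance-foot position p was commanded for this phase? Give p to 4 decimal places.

p = 0.0937

ωT = 3.1575·0.625 = 1.973438; cosh(ωT) = 3.667173, sinh(ωT) = 3.528195
x(T) = p + (x₀−p)·cosh(ωT) + (ẋ₀/ω)·sinh(ωT) ⇒ p·(1 − cosh) = x(T) − x₀·cosh − (ẋ₀/ω)·sinh
numerator   = -0.0462 − (0.1319)·3.667173 − (-0.2506/3.1575)·3.528195 = -0.249879
denominator = 1 − 3.667173 = -2.667173
p = -0.249879 / -2.667173 = 0.0937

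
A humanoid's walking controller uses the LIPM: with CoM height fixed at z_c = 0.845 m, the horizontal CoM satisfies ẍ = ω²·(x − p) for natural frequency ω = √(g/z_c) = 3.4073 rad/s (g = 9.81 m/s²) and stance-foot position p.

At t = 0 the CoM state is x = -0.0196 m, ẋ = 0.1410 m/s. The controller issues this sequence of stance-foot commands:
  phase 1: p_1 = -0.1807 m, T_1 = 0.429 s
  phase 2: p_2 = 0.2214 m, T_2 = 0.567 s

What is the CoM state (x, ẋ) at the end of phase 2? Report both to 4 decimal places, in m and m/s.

x = 1.8209, ẋ = 5.6348

phase 1: p=-0.1807, T=0.429, ωT=1.461732, cosh=2.272629, sinh=2.040794; start (x,ẋ)=(-0.019600, 0.141000) → end (x,ẋ)=(0.269872, 1.440665)
phase 2: p=0.2214, T=0.567, ωT=1.931939, cosh=3.523875, sinh=3.379008; start (x,ẋ)=(0.269872, 1.440665) → end (x,ẋ)=(1.820912, 5.634797)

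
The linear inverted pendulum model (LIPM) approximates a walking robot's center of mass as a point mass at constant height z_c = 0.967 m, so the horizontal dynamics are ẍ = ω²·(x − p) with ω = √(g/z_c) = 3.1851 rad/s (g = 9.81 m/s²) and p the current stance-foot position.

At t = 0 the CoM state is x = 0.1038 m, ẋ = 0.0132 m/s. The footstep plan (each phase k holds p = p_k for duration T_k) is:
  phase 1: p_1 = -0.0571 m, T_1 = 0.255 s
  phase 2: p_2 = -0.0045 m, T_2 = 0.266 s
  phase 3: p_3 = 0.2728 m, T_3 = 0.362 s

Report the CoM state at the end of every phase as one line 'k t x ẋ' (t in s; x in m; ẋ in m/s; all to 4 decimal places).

1 0.2550 0.1636 0.4813
2 0.5210 0.3715 1.1745
3 0.8830 0.9706 2.4942

phase 1: p=-0.0571, T=0.255, ωT=0.812200, cosh=1.348370, sinh=0.904490; start (x,ẋ)=(0.103800, 0.013200) → end (x,ẋ)=(0.163601, 0.481334)
phase 2: p=-0.0045, T=0.266, ωT=0.847237, cosh=1.380894, sinh=0.952296; start (x,ẋ)=(0.163601, 0.481334) → end (x,ẋ)=(0.371541, 1.174549)
phase 3: p=0.2728, T=0.362, ωT=1.153006, cosh=1.741694, sinh=1.426008; start (x,ẋ)=(0.371541, 1.174549) → end (x,ẋ)=(0.970637, 2.494186)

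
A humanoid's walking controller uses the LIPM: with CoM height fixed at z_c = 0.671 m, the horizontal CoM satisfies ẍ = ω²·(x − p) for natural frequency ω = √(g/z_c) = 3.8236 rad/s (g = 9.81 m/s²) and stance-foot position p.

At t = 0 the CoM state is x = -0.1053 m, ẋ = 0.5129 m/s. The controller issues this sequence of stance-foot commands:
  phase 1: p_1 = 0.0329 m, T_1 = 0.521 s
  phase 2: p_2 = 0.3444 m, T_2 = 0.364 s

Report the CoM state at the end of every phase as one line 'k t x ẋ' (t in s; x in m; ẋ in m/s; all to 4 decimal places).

1 0.5210 -0.0006 0.0141
2 0.8850 -0.3852 -2.4583

phase 1: p=0.0329, T=0.521, ωT=1.992096, cosh=3.733645, sinh=3.597236; start (x,ẋ)=(-0.105300, 0.512900) → end (x,ẋ)=(-0.000554, 0.014130)
phase 2: p=0.3444, T=0.364, ωT=1.391790, cosh=2.135337, sinh=1.886707; start (x,ẋ)=(-0.000554, 0.014130) → end (x,ẋ)=(-0.385222, -2.458334)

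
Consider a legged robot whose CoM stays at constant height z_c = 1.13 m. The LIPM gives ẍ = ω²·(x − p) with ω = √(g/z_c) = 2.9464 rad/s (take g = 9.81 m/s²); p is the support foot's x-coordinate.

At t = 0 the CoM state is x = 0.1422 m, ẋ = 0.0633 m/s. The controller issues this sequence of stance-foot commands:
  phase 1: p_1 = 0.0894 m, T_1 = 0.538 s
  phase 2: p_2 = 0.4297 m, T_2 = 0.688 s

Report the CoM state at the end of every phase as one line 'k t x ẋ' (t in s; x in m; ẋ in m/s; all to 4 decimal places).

1 0.5380 0.2739 0.5246
2 1.2260 0.4920 0.3132

phase 1: p=0.0894, T=0.538, ωT=1.585163, cosh=2.542501, sinh=2.337587; start (x,ẋ)=(0.142200, 0.063300) → end (x,ẋ)=(0.273864, 0.524598)
phase 2: p=0.4297, T=0.688, ωT=2.027123, cosh=3.861964, sinh=3.730250; start (x,ẋ)=(0.273864, 0.524598) → end (x,ẋ)=(0.492029, 0.313221)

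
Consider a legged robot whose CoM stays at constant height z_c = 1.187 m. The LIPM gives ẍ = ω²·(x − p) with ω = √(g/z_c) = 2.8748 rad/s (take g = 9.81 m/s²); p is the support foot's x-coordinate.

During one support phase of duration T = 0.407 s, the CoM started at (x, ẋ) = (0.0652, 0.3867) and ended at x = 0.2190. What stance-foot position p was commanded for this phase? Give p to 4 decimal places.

ωT = 2.8748·0.407 = 1.170044; cosh(ωT) = 1.766243, sinh(ωT) = 1.455890
x(T) = p + (x₀−p)·cosh(ωT) + (ẋ₀/ω)·sinh(ωT) ⇒ p·(1 − cosh) = x(T) − x₀·cosh − (ẋ₀/ω)·sinh
numerator   = 0.2190 − (0.0652)·1.766243 − (0.3867/2.8748)·1.455890 = -0.091996
denominator = 1 − 1.766243 = -0.766243
p = -0.091996 / -0.766243 = 0.1201

p = 0.1201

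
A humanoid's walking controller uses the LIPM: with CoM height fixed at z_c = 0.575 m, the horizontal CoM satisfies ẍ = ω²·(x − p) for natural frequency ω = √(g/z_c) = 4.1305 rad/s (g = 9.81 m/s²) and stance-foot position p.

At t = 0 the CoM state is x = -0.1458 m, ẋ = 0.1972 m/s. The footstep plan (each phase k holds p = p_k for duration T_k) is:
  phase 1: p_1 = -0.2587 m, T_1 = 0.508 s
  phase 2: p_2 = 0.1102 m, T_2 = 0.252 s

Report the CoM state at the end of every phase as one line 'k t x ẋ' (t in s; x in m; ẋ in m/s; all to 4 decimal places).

1 0.5080 0.4001 2.6881
2 0.7600 1.3784 5.7646

phase 1: p=-0.2587, T=0.508, ωT=2.098294, cosh=4.137458, sinh=4.014792; start (x,ẋ)=(-0.145800, 0.197200) → end (x,ẋ)=(0.400095, 2.688139)
phase 2: p=0.1102, T=0.252, ωT=1.040886, cosh=1.592433, sinh=1.239292; start (x,ẋ)=(0.400095, 2.688139) → end (x,ẋ)=(1.378372, 5.764622)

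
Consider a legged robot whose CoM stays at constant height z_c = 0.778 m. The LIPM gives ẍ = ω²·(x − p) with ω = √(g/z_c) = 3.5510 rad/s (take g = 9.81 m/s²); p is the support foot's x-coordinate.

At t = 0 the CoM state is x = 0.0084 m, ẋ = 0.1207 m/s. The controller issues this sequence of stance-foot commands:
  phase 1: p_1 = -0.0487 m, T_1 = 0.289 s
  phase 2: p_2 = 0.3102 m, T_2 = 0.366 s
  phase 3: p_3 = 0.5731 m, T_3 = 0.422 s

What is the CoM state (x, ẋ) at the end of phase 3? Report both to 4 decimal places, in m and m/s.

phase 1: p=-0.0487, T=0.289, ωT=1.026239, cosh=1.574452, sinh=1.216099; start (x,ẋ)=(0.008400, 0.120700) → end (x,ẋ)=(0.082537, 0.436615)
phase 2: p=0.3102, T=0.366, ωT=1.299666, cosh=1.970347, sinh=1.697724; start (x,ẋ)=(0.082537, 0.436615) → end (x,ẋ)=(0.070369, -0.512211)
phase 3: p=0.5731, T=0.422, ωT=1.498522, cosh=2.349265, sinh=2.125805; start (x,ẋ)=(0.070369, -0.512211) → end (x,ẋ)=(-0.914582, -4.998298)

x = -0.9146, ẋ = -4.9983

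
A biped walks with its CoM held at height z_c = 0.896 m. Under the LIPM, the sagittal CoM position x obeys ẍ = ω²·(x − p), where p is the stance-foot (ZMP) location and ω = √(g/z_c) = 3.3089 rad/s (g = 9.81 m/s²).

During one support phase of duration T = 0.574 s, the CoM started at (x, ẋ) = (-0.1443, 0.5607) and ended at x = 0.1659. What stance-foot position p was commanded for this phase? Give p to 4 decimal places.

p = -0.0436

ωT = 3.3089·0.574 = 1.899309; cosh(ωT) = 3.415473, sinh(ωT) = 3.265801
x(T) = p + (x₀−p)·cosh(ωT) + (ẋ₀/ω)·sinh(ωT) ⇒ p·(1 − cosh) = x(T) − x₀·cosh − (ẋ₀/ω)·sinh
numerator   = 0.1659 − (-0.1443)·3.415473 − (0.5607/3.3089)·3.265801 = 0.105356
denominator = 1 − 3.415473 = -2.415473
p = 0.105356 / -2.415473 = -0.0436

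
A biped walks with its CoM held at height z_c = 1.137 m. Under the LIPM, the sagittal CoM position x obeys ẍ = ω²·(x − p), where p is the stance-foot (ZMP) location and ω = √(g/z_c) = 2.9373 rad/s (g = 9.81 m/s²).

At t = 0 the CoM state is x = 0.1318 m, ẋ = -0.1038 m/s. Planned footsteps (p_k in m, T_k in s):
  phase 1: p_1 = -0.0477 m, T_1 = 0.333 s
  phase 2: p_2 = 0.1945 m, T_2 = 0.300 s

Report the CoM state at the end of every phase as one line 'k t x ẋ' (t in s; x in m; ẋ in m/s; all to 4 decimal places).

phase 1: p=-0.0477, T=0.333, ωT=0.978121, cosh=1.517736, sinh=1.141719; start (x,ẋ)=(0.131800, -0.103800) → end (x,ẋ)=(0.184387, 0.444425)
phase 2: p=0.1945, T=0.300, ωT=0.881190, cosh=1.414030, sinh=0.999740; start (x,ẋ)=(0.184387, 0.444425) → end (x,ẋ)=(0.331464, 0.598732)

1 0.3330 0.1844 0.4444
2 0.6330 0.3315 0.5987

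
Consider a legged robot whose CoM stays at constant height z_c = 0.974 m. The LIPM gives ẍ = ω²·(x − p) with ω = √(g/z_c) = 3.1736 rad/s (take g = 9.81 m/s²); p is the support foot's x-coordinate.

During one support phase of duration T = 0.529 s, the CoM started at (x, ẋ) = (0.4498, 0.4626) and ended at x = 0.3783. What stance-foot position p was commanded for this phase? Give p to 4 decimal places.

ωT = 3.1736·0.529 = 1.678834; cosh(ωT) = 2.772948, sinh(ωT) = 2.586357
x(T) = p + (x₀−p)·cosh(ωT) + (ẋ₀/ω)·sinh(ωT) ⇒ p·(1 − cosh) = x(T) − x₀·cosh − (ẋ₀/ω)·sinh
numerator   = 0.3783 − (0.4498)·2.772948 − (0.4626/3.1736)·2.586357 = -1.245973
denominator = 1 − 2.772948 = -1.772948
p = -1.245973 / -1.772948 = 0.7028

p = 0.7028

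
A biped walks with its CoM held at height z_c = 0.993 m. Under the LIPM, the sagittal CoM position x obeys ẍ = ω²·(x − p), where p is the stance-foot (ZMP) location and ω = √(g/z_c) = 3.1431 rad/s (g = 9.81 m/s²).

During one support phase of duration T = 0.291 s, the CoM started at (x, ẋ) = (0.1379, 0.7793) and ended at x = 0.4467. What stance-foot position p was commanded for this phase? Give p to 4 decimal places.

p = 0.0285

ωT = 3.1431·0.291 = 0.914642; cosh(ωT) = 1.448271, sinh(ωT) = 1.047611
x(T) = p + (x₀−p)·cosh(ωT) + (ẋ₀/ω)·sinh(ωT) ⇒ p·(1 − cosh) = x(T) − x₀·cosh − (ẋ₀/ω)·sinh
numerator   = 0.4467 − (0.1379)·1.448271 − (0.7793/3.1431)·1.047611 = -0.012761
denominator = 1 − 1.448271 = -0.448271
p = -0.012761 / -0.448271 = 0.0285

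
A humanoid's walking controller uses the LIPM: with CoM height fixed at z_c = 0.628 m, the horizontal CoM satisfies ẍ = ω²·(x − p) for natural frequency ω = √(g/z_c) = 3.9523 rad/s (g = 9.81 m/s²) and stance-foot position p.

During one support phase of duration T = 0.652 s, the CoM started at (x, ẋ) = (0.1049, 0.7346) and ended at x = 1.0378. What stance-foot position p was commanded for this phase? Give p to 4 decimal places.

ωT = 3.9523·0.652 = 2.576900; cosh(ωT) = 6.616147, sinh(ωT) = 6.540138
x(T) = p + (x₀−p)·cosh(ωT) + (ẋ₀/ω)·sinh(ωT) ⇒ p·(1 − cosh) = x(T) − x₀·cosh − (ẋ₀/ω)·sinh
numerator   = 1.0378 − (0.1049)·6.616147 − (0.7346/3.9523)·6.540138 = -0.871826
denominator = 1 − 6.616147 = -5.616147
p = -0.871826 / -5.616147 = 0.1552

p = 0.1552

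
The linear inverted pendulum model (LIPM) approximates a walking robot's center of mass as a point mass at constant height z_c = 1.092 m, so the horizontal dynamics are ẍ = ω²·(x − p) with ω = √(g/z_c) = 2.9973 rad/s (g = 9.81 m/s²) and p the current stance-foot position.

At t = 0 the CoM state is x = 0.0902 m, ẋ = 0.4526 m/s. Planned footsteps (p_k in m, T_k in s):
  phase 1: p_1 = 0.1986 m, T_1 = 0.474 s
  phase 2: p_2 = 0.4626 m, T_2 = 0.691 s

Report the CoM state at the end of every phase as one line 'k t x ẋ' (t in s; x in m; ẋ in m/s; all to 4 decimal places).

1 0.4740 0.2555 0.3582
2 1.1650 0.0944 -0.9801

phase 1: p=0.1986, T=0.474, ωT=1.420720, cosh=2.190821, sinh=1.949281; start (x,ẋ)=(0.090200, 0.452600) → end (x,ẋ)=(0.255461, 0.358230)
phase 2: p=0.4626, T=0.691, ωT=2.071134, cosh=4.029930, sinh=3.903887; start (x,ẋ)=(0.255461, 0.358230) → end (x,ẋ)=(0.094429, -0.980112)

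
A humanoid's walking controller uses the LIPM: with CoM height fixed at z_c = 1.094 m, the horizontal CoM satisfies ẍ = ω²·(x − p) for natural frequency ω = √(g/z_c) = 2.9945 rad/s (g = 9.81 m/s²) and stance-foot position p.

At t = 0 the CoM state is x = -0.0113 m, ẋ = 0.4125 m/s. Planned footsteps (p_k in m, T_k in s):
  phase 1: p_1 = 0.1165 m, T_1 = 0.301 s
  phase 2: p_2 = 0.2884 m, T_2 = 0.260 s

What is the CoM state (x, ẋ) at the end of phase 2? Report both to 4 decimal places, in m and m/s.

phase 1: p=0.1165, T=0.301, ωT=0.901344, cosh=1.434468, sinh=1.028444; start (x,ẋ)=(-0.011300, 0.412500) → end (x,ẋ)=(0.074846, 0.198135)
phase 2: p=0.2884, T=0.260, ωT=0.778570, cosh=1.318708, sinh=0.859646; start (x,ẋ)=(0.074846, 0.198135) → end (x,ẋ)=(0.063664, -0.288451)

x = 0.0637, ẋ = -0.2885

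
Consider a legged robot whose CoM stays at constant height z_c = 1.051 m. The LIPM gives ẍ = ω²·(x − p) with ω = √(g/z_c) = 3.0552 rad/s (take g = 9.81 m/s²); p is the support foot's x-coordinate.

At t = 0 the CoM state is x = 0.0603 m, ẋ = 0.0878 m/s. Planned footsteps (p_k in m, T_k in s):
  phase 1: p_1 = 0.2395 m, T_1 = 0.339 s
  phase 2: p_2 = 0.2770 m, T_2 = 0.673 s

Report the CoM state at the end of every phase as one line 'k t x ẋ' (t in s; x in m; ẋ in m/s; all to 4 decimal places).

1 0.3390 -0.0093 -0.5347
2 1.0120 -1.5331 -5.4867

phase 1: p=0.2395, T=0.339, ωT=1.035713, cosh=1.586043, sinh=1.231070; start (x,ẋ)=(0.060300, 0.087800) → end (x,ẋ)=(-0.009341, -0.534746)
phase 2: p=0.2770, T=0.673, ωT=2.056150, cosh=3.971882, sinh=3.843936; start (x,ẋ)=(-0.009341, -0.534746) → end (x,ẋ)=(-1.533108, -5.486731)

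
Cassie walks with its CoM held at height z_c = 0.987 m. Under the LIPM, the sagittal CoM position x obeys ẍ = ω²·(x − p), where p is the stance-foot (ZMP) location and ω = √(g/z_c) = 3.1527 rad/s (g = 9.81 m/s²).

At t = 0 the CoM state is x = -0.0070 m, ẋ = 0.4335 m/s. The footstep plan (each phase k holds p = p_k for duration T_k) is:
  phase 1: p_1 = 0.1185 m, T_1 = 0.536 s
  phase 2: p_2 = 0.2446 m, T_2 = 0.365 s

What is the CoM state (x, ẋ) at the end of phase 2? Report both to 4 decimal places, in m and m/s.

phase 1: p=0.1185, T=0.536, ωT=1.689847, cosh=2.801600, sinh=2.617052; start (x,ẋ)=(-0.007000, 0.433500) → end (x,ẋ)=(0.126747, 0.179021)
phase 2: p=0.2446, T=0.365, ωT=1.150735, cosh=1.738460, sinh=1.422056; start (x,ẋ)=(0.126747, 0.179021) → end (x,ẋ)=(0.120466, -0.217152)

x = 0.1205, ẋ = -0.2172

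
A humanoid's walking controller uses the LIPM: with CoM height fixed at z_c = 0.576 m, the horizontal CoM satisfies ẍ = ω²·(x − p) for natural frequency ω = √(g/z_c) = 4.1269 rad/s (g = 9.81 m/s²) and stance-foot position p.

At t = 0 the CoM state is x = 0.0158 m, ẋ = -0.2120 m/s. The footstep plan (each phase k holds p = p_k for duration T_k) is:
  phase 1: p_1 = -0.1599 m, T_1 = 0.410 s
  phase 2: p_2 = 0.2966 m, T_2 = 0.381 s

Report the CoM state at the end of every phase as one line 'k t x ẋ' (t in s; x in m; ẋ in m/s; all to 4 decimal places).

phase 1: p=-0.1599, T=0.410, ωT=1.692029, cosh=2.807317, sinh=2.623171; start (x,ẋ)=(0.015800, -0.212000) → end (x,ẋ)=(0.198593, 1.306901)
phase 2: p=0.2966, T=0.381, ωT=1.572349, cosh=2.512754, sinh=2.305197; start (x,ẋ)=(0.198593, 1.306901) → end (x,ẋ)=(0.780338, 2.351544)

1 0.4100 0.1986 1.3069
2 0.7910 0.7803 2.3515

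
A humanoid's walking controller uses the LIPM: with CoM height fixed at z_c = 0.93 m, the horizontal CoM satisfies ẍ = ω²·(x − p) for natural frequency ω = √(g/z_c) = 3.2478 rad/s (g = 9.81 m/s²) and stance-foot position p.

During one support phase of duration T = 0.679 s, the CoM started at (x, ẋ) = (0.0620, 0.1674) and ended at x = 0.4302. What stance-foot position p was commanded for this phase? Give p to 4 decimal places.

ωT = 3.2478·0.679 = 2.205256; cosh(ωT) = 4.591399, sinh(ωT) = 4.481177
x(T) = p + (x₀−p)·cosh(ωT) + (ẋ₀/ω)·sinh(ωT) ⇒ p·(1 − cosh) = x(T) − x₀·cosh − (ẋ₀/ω)·sinh
numerator   = 0.4302 − (0.0620)·4.591399 − (0.1674/3.2478)·4.481177 = -0.085438
denominator = 1 − 4.591399 = -3.591399
p = -0.085438 / -3.591399 = 0.0238

p = 0.0238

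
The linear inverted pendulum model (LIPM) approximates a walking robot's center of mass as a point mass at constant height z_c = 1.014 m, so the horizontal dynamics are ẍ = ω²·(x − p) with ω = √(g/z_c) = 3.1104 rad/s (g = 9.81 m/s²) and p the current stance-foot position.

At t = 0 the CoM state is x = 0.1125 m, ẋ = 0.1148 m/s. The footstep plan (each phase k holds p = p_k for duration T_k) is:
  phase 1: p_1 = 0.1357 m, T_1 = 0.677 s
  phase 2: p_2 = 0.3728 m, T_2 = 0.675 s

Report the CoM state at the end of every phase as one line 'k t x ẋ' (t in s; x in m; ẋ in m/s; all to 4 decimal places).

1 0.6770 0.1883 0.1865
2 1.3520 -0.1503 -1.5340

phase 1: p=0.1357, T=0.677, ωT=2.105741, cosh=4.167470, sinh=4.045715; start (x,ẋ)=(0.112500, 0.114800) → end (x,ẋ)=(0.188336, 0.186482)
phase 2: p=0.3728, T=0.675, ωT=2.099520, cosh=4.142383, sinh=4.019868; start (x,ẋ)=(0.188336, 0.186482) → end (x,ẋ)=(-0.150314, -1.533952)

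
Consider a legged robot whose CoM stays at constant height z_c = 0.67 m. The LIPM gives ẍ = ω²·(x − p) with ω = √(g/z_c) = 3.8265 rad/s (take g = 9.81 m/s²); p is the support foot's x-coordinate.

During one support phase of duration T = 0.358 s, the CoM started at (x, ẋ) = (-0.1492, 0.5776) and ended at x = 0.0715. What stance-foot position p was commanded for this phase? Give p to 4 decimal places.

p = -0.0970

ωT = 3.8265·0.358 = 1.369887; cosh(ωT) = 2.094521, sinh(ωT) = 1.840385
x(T) = p + (x₀−p)·cosh(ωT) + (ẋ₀/ω)·sinh(ωT) ⇒ p·(1 − cosh) = x(T) − x₀·cosh − (ẋ₀/ω)·sinh
numerator   = 0.0715 − (-0.1492)·2.094521 − (0.5776/3.8265)·1.840385 = 0.106201
denominator = 1 − 2.094521 = -1.094521
p = 0.106201 / -1.094521 = -0.0970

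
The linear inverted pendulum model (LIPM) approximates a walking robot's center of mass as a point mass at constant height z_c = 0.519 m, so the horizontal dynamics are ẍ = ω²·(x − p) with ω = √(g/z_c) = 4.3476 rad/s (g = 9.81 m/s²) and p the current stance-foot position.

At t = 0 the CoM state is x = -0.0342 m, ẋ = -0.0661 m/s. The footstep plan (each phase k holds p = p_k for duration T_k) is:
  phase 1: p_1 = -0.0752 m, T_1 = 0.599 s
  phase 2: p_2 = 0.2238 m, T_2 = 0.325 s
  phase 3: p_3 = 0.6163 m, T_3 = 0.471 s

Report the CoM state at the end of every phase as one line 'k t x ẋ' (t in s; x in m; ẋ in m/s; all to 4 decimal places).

phase 1: p=-0.0752, T=0.599, ωT=2.604212, cosh=6.797267, sinh=6.723305; start (x,ẋ)=(-0.034200, -0.066100) → end (x,ẋ)=(0.101268, 0.749141)
phase 2: p=0.2238, T=0.325, ωT=1.412970, cosh=2.175779, sinh=1.932360; start (x,ẋ)=(0.101268, 0.749141) → end (x,ẋ)=(0.290165, 0.600559)
phase 3: p=0.6163, T=0.471, ωT=2.047720, cosh=3.939618, sinh=3.810589; start (x,ẋ)=(0.290165, 0.600559) → end (x,ẋ)=(-0.142167, -3.037072)

1 0.5990 0.1013 0.7491
2 0.9240 0.2902 0.6006
3 1.3950 -0.1422 -3.0371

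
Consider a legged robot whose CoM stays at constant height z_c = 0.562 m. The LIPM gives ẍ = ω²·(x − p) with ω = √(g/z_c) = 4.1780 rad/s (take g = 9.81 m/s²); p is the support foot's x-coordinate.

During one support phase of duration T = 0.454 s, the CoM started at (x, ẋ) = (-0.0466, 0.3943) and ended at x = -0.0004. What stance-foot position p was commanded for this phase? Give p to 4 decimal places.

p = 0.0619

ωT = 4.1780·0.454 = 1.896812; cosh(ωT) = 3.407330, sinh(ωT) = 3.257284
x(T) = p + (x₀−p)·cosh(ωT) + (ẋ₀/ω)·sinh(ωT) ⇒ p·(1 − cosh) = x(T) − x₀·cosh − (ẋ₀/ω)·sinh
numerator   = -0.0004 − (-0.0466)·3.407330 − (0.3943/4.1780)·3.257284 = -0.149026
denominator = 1 − 3.407330 = -2.407330
p = -0.149026 / -2.407330 = 0.0619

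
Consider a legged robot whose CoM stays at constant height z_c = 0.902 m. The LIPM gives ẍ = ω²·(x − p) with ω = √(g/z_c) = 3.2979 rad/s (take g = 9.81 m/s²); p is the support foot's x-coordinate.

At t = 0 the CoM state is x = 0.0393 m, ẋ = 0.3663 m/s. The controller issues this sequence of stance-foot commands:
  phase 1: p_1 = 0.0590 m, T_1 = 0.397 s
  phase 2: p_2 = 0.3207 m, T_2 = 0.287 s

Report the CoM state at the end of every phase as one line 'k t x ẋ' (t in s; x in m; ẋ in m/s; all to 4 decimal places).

1 0.3970 0.2105 0.6162
2 0.6840 0.3619 0.5159

phase 1: p=0.0590, T=0.397, ωT=1.309266, cosh=1.986737, sinh=1.716719; start (x,ẋ)=(0.039300, 0.366300) → end (x,ẋ)=(0.210538, 0.616209)
phase 2: p=0.3207, T=0.287, ωT=0.946497, cosh=1.482383, sinh=1.094285; start (x,ẋ)=(0.210538, 0.616209) → end (x,ẋ)=(0.361864, 0.515902)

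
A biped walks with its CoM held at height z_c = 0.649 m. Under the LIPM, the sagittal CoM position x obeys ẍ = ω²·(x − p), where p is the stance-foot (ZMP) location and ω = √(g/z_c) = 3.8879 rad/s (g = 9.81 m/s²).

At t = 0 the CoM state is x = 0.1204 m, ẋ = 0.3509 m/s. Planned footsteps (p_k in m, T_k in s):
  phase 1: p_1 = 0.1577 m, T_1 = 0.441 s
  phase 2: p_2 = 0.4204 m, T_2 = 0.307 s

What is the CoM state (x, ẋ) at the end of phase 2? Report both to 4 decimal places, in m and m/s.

x = 0.4289, ẋ = 0.3698

phase 1: p=0.1577, T=0.441, ωT=1.714564, cosh=2.867147, sinh=2.687105; start (x,ẋ)=(0.120400, 0.350900) → end (x,ẋ)=(0.293278, 0.616402)
phase 2: p=0.4204, T=0.307, ωT=1.193585, cosh=1.801010, sinh=1.497878; start (x,ẋ)=(0.293278, 0.616402) → end (x,ẋ)=(0.428932, 0.369840)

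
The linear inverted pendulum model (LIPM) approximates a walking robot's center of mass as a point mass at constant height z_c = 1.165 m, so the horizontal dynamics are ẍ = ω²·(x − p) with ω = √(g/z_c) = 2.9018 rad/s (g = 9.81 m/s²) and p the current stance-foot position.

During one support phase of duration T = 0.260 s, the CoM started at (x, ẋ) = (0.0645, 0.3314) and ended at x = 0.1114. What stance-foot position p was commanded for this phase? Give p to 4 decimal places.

ωT = 2.9018·0.260 = 0.754468; cosh(ωT) = 1.298370, sinh(ωT) = 0.828110
x(T) = p + (x₀−p)·cosh(ωT) + (ẋ₀/ω)·sinh(ωT) ⇒ p·(1 − cosh) = x(T) − x₀·cosh − (ẋ₀/ω)·sinh
numerator   = 0.1114 − (0.0645)·1.298370 − (0.3314/2.9018)·0.828110 = -0.066919
denominator = 1 − 1.298370 = -0.298370
p = -0.066919 / -0.298370 = 0.2243

p = 0.2243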